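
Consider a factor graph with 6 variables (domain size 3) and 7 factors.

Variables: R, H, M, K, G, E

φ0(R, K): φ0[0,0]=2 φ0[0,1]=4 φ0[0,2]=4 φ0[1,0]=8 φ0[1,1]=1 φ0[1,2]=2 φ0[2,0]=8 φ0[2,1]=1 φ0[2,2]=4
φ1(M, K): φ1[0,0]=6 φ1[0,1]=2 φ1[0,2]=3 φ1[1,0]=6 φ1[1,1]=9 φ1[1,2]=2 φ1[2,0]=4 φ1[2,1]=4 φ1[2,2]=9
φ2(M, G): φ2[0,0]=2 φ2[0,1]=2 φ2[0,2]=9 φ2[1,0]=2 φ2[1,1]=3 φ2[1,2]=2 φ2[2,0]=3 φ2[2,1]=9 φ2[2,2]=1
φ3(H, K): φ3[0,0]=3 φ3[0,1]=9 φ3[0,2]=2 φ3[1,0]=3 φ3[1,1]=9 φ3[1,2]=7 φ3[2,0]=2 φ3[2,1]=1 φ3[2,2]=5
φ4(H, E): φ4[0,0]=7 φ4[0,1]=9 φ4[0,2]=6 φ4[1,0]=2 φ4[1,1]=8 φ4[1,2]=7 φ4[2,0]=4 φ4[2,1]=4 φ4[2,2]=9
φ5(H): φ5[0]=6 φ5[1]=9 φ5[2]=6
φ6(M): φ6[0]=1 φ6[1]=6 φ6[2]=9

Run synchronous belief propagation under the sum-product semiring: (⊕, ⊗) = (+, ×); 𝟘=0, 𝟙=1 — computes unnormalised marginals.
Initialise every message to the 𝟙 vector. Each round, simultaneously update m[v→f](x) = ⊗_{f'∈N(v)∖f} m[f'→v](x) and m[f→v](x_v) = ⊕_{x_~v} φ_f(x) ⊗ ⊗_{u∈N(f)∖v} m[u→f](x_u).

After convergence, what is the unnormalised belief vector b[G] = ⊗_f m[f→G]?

b[G] = [12217194, 30529458, 8115768]

init: all messages = 𝟙 over 3 values
r1 m[φ0→R] = [10, 11, 13]
r1 m[φ0→K] = [18, 6, 10]
r1 m[φ1→M] = [11, 17, 17]
r1 m[φ1→K] = [16, 15, 14]
r1 m[φ2→M] = [13, 7, 13]
r1 m[φ2→G] = [7, 14, 12]
r1 m[φ3→H] = [14, 19, 8]
r1 m[φ3→K] = [8, 19, 14]
r1 m[φ4→H] = [22, 17, 17]
r1 m[φ4→E] = [13, 21, 22]
r1 m[φ5→H] = [6, 9, 6]
r1 m[φ6→M] = [1, 6, 9]
r1 m[R→φ0] = [1, 1, 1]
r1 m[H→φ3] = [1, 1, 1]
r1 m[H→φ4] = [1, 1, 1]
r1 m[H→φ5] = [1, 1, 1]
r1 m[M→φ1] = [1, 1, 1]
r1 m[M→φ2] = [1, 1, 1]
r1 m[M→φ6] = [1, 1, 1]
r1 m[K→φ0] = [1, 1, 1]
r1 m[K→φ1] = [1, 1, 1]
r1 m[K→φ3] = [1, 1, 1]
r1 m[G→φ2] = [1, 1, 1]
r1 m[E→φ4] = [1, 1, 1]
r2 m[φ0→R] = [10, 11, 13]
r2 m[φ0→K] = [18, 6, 10]
r2 m[φ1→M] = [11, 17, 17]
r2 m[φ1→K] = [16, 15, 14]
r2 m[φ2→M] = [13, 7, 13]
r2 m[φ2→G] = [7, 14, 12]
r2 m[φ3→H] = [14, 19, 8]
r2 m[φ3→K] = [8, 19, 14]
r2 m[φ4→H] = [22, 17, 17]
r2 m[φ4→E] = [13, 21, 22]
r2 m[φ5→H] = [6, 9, 6]
r2 m[φ6→M] = [1, 6, 9]
r2 m[R→φ0] = [1, 1, 1]
r2 m[H→φ3] = [132, 153, 102]
r2 m[H→φ4] = [84, 171, 48]
r2 m[H→φ5] = [308, 323, 136]
r2 m[M→φ1] = [13, 42, 117]
r2 m[M→φ2] = [11, 102, 153]
r2 m[M→φ6] = [143, 119, 221]
r2 m[K→φ0] = [128, 285, 196]
r2 m[K→φ1] = [144, 114, 140]
r2 m[K→φ3] = [288, 90, 140]
r2 m[G→φ2] = [1, 1, 1]
r2 m[E→φ4] = [1, 1, 1]
r3 m[φ0→R] = [2180, 1701, 2093]
r3 m[φ0→K] = [18, 6, 10]
r3 m[φ1→M] = [1512, 2170, 2292]
r3 m[φ1→K] = [798, 872, 1176]
r3 m[φ2→M] = [13, 7, 13]
r3 m[φ2→G] = [685, 1705, 456]
r3 m[φ3→H] = [1954, 2654, 1366]
r3 m[φ3→K] = [1059, 2667, 1845]
r3 m[φ4→H] = [22, 17, 17]
r3 m[φ4→E] = [1122, 2316, 2133]
r3 m[φ5→H] = [6, 9, 6]
r3 m[φ6→M] = [1, 6, 9]
r3 m[R→φ0] = [1, 1, 1]
r3 m[H→φ3] = [132, 153, 102]
r3 m[H→φ4] = [84, 171, 48]
r3 m[H→φ5] = [308, 323, 136]
r3 m[M→φ1] = [13, 42, 117]
r3 m[M→φ2] = [11, 102, 153]
r3 m[M→φ6] = [143, 119, 221]
r3 m[K→φ0] = [128, 285, 196]
r3 m[K→φ1] = [144, 114, 140]
r3 m[K→φ3] = [288, 90, 140]
r3 m[G→φ2] = [1, 1, 1]
r3 m[E→φ4] = [1, 1, 1]
r4 m[φ0→R] = [2180, 1701, 2093]
r4 m[φ0→K] = [18, 6, 10]
r4 m[φ1→M] = [1512, 2170, 2292]
r4 m[φ1→K] = [798, 872, 1176]
r4 m[φ2→M] = [13, 7, 13]
r4 m[φ2→G] = [685, 1705, 456]
r4 m[φ3→H] = [1954, 2654, 1366]
r4 m[φ3→K] = [1059, 2667, 1845]
r4 m[φ4→H] = [22, 17, 17]
r4 m[φ4→E] = [1122, 2316, 2133]
r4 m[φ5→H] = [6, 9, 6]
r4 m[φ6→M] = [1, 6, 9]
r4 m[R→φ0] = [1, 1, 1]
r4 m[H→φ3] = [132, 153, 102]
r4 m[H→φ4] = [11724, 23886, 8196]
r4 m[H→φ5] = [42988, 45118, 23222]
r4 m[M→φ1] = [13, 42, 117]
r4 m[M→φ2] = [1512, 13020, 20628]
r4 m[M→φ6] = [19656, 15190, 29796]
r4 m[K→φ0] = [845082, 2325624, 2169720]
r4 m[K→φ1] = [19062, 16002, 18450]
r4 m[K→φ3] = [14364, 5232, 11760]
r4 m[G→φ2] = [1, 1, 1]
r4 m[E→φ4] = [1, 1, 1]
r5 m[φ0→R] = [19671540, 13425720, 17765160]
r5 m[φ0→K] = [18, 6, 10]
r5 m[φ1→M] = [201726, 295290, 306306]
r5 m[φ1→K] = [798, 872, 1176]
r5 m[φ2→M] = [13, 7, 13]
r5 m[φ2→G] = [90948, 227736, 60276]
r5 m[φ3→H] = [113700, 172500, 92760]
r5 m[φ3→K] = [1059, 2667, 1845]
r5 m[φ4→H] = [22, 17, 17]
r5 m[φ4→E] = [162624, 329388, 311310]
r5 m[φ5→H] = [6, 9, 6]
r5 m[φ6→M] = [1, 6, 9]
r5 m[R→φ0] = [1, 1, 1]
r5 m[H→φ3] = [132, 153, 102]
r5 m[H→φ4] = [11724, 23886, 8196]
r5 m[H→φ5] = [42988, 45118, 23222]
r5 m[M→φ1] = [13, 42, 117]
r5 m[M→φ2] = [1512, 13020, 20628]
r5 m[M→φ6] = [19656, 15190, 29796]
r5 m[K→φ0] = [845082, 2325624, 2169720]
r5 m[K→φ1] = [19062, 16002, 18450]
r5 m[K→φ3] = [14364, 5232, 11760]
r5 m[G→φ2] = [1, 1, 1]
r5 m[E→φ4] = [1, 1, 1]
r6 m[φ0→R] = [19671540, 13425720, 17765160]
r6 m[φ0→K] = [18, 6, 10]
r6 m[φ1→M] = [201726, 295290, 306306]
r6 m[φ1→K] = [798, 872, 1176]
r6 m[φ2→M] = [13, 7, 13]
r6 m[φ2→G] = [90948, 227736, 60276]
r6 m[φ3→H] = [113700, 172500, 92760]
r6 m[φ3→K] = [1059, 2667, 1845]
r6 m[φ4→H] = [22, 17, 17]
r6 m[φ4→E] = [162624, 329388, 311310]
r6 m[φ5→H] = [6, 9, 6]
r6 m[φ6→M] = [1, 6, 9]
r6 m[R→φ0] = [1, 1, 1]
r6 m[H→φ3] = [132, 153, 102]
r6 m[H→φ4] = [682200, 1552500, 556560]
r6 m[H→φ5] = [2501400, 2932500, 1576920]
r6 m[M→φ1] = [13, 42, 117]
r6 m[M→φ2] = [201726, 1771740, 2756754]
r6 m[M→φ6] = [2622438, 2067030, 3981978]
r6 m[K→φ0] = [845082, 2325624, 2169720]
r6 m[K→φ1] = [19062, 16002, 18450]
r6 m[K→φ3] = [14364, 5232, 11760]
r6 m[G→φ2] = [1, 1, 1]
r6 m[E→φ4] = [1, 1, 1]
r7 m[φ0→R] = [19671540, 13425720, 17765160]
r7 m[φ0→K] = [18, 6, 10]
r7 m[φ1→M] = [201726, 295290, 306306]
r7 m[φ1→K] = [798, 872, 1176]
r7 m[φ2→M] = [13, 7, 13]
r7 m[φ2→G] = [12217194, 30529458, 8115768]
r7 m[φ3→H] = [113700, 172500, 92760]
r7 m[φ3→K] = [1059, 2667, 1845]
r7 m[φ4→H] = [22, 17, 17]
r7 m[φ4→E] = [10106640, 20786040, 19969740]
r7 m[φ5→H] = [6, 9, 6]
r7 m[φ6→M] = [1, 6, 9]
r7 m[R→φ0] = [1, 1, 1]
r7 m[H→φ3] = [132, 153, 102]
r7 m[H→φ4] = [682200, 1552500, 556560]
r7 m[H→φ5] = [2501400, 2932500, 1576920]
r7 m[M→φ1] = [13, 42, 117]
r7 m[M→φ2] = [201726, 1771740, 2756754]
r7 m[M→φ6] = [2622438, 2067030, 3981978]
r7 m[K→φ0] = [845082, 2325624, 2169720]
r7 m[K→φ1] = [19062, 16002, 18450]
r7 m[K→φ3] = [14364, 5232, 11760]
r7 m[G→φ2] = [1, 1, 1]
r7 m[E→φ4] = [1, 1, 1]
r8 m[φ0→R] = [19671540, 13425720, 17765160]
r8 m[φ0→K] = [18, 6, 10]
r8 m[φ1→M] = [201726, 295290, 306306]
r8 m[φ1→K] = [798, 872, 1176]
r8 m[φ2→M] = [13, 7, 13]
r8 m[φ2→G] = [12217194, 30529458, 8115768]
r8 m[φ3→H] = [113700, 172500, 92760]
r8 m[φ3→K] = [1059, 2667, 1845]
r8 m[φ4→H] = [22, 17, 17]
r8 m[φ4→E] = [10106640, 20786040, 19969740]
r8 m[φ5→H] = [6, 9, 6]
r8 m[φ6→M] = [1, 6, 9]
r8 m[R→φ0] = [1, 1, 1]
r8 m[H→φ3] = [132, 153, 102]
r8 m[H→φ4] = [682200, 1552500, 556560]
r8 m[H→φ5] = [2501400, 2932500, 1576920]
r8 m[M→φ1] = [13, 42, 117]
r8 m[M→φ2] = [201726, 1771740, 2756754]
r8 m[M→φ6] = [2622438, 2067030, 3981978]
r8 m[K→φ0] = [845082, 2325624, 2169720]
r8 m[K→φ1] = [19062, 16002, 18450]
r8 m[K→φ3] = [14364, 5232, 11760]
r8 m[G→φ2] = [1, 1, 1]
r8 m[E→φ4] = [1, 1, 1]
fixed point reached at round 8
b[G] = ⊗ incoming = [12217194, 30529458, 8115768]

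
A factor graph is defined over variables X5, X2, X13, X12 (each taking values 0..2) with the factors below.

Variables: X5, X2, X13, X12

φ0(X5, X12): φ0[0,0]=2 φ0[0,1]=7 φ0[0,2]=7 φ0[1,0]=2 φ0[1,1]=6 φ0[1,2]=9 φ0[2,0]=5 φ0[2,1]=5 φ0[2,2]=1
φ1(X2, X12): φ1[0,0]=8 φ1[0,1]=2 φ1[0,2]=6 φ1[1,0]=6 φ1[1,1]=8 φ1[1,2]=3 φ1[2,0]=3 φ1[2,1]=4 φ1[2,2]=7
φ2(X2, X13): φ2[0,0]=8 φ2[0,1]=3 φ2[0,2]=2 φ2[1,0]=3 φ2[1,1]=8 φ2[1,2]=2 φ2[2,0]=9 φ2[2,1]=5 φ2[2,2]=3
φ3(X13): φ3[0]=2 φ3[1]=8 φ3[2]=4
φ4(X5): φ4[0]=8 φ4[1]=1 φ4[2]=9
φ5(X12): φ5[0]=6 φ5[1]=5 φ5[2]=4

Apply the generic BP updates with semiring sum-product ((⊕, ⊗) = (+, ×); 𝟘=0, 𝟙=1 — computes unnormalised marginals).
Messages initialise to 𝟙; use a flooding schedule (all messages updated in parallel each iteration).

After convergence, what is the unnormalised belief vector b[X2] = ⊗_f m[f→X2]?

b[X2] = [281760, 580008, 374220]

init: all messages = 𝟙 over 3 values
r1 m[φ0→X5] = [16, 17, 11]
r1 m[φ0→X12] = [9, 18, 17]
r1 m[φ1→X2] = [16, 17, 14]
r1 m[φ1→X12] = [17, 14, 16]
r1 m[φ2→X2] = [13, 13, 17]
r1 m[φ2→X13] = [20, 16, 7]
r1 m[φ3→X13] = [2, 8, 4]
r1 m[φ4→X5] = [8, 1, 9]
r1 m[φ5→X12] = [6, 5, 4]
r1 m[X5→φ0] = [1, 1, 1]
r1 m[X5→φ4] = [1, 1, 1]
r1 m[X2→φ1] = [1, 1, 1]
r1 m[X2→φ2] = [1, 1, 1]
r1 m[X13→φ2] = [1, 1, 1]
r1 m[X13→φ3] = [1, 1, 1]
r1 m[X12→φ0] = [1, 1, 1]
r1 m[X12→φ1] = [1, 1, 1]
r1 m[X12→φ5] = [1, 1, 1]
r2 m[φ0→X5] = [16, 17, 11]
r2 m[φ0→X12] = [9, 18, 17]
r2 m[φ1→X2] = [16, 17, 14]
r2 m[φ1→X12] = [17, 14, 16]
r2 m[φ2→X2] = [13, 13, 17]
r2 m[φ2→X13] = [20, 16, 7]
r2 m[φ3→X13] = [2, 8, 4]
r2 m[φ4→X5] = [8, 1, 9]
r2 m[φ5→X12] = [6, 5, 4]
r2 m[X5→φ0] = [8, 1, 9]
r2 m[X5→φ4] = [16, 17, 11]
r2 m[X2→φ1] = [13, 13, 17]
r2 m[X2→φ2] = [16, 17, 14]
r2 m[X13→φ2] = [2, 8, 4]
r2 m[X13→φ3] = [20, 16, 7]
r2 m[X12→φ0] = [102, 70, 64]
r2 m[X12→φ1] = [54, 90, 68]
r2 m[X12→φ5] = [153, 252, 272]
r3 m[φ0→X5] = [1142, 1200, 924]
r3 m[φ0→X12] = [63, 107, 74]
r3 m[φ1→X2] = [1020, 1248, 998]
r3 m[φ1→X12] = [233, 198, 236]
r3 m[φ2→X2] = [48, 78, 70]
r3 m[φ2→X13] = [305, 254, 108]
r3 m[φ3→X13] = [2, 8, 4]
r3 m[φ4→X5] = [8, 1, 9]
r3 m[φ5→X12] = [6, 5, 4]
r3 m[X5→φ0] = [8, 1, 9]
r3 m[X5→φ4] = [16, 17, 11]
r3 m[X2→φ1] = [13, 13, 17]
r3 m[X2→φ2] = [16, 17, 14]
r3 m[X13→φ2] = [2, 8, 4]
r3 m[X13→φ3] = [20, 16, 7]
r3 m[X12→φ0] = [102, 70, 64]
r3 m[X12→φ1] = [54, 90, 68]
r3 m[X12→φ5] = [153, 252, 272]
r4 m[φ0→X5] = [1142, 1200, 924]
r4 m[φ0→X12] = [63, 107, 74]
r4 m[φ1→X2] = [1020, 1248, 998]
r4 m[φ1→X12] = [233, 198, 236]
r4 m[φ2→X2] = [48, 78, 70]
r4 m[φ2→X13] = [305, 254, 108]
r4 m[φ3→X13] = [2, 8, 4]
r4 m[φ4→X5] = [8, 1, 9]
r4 m[φ5→X12] = [6, 5, 4]
r4 m[X5→φ0] = [8, 1, 9]
r4 m[X5→φ4] = [1142, 1200, 924]
r4 m[X2→φ1] = [48, 78, 70]
r4 m[X2→φ2] = [1020, 1248, 998]
r4 m[X13→φ2] = [2, 8, 4]
r4 m[X13→φ3] = [305, 254, 108]
r4 m[X12→φ0] = [1398, 990, 944]
r4 m[X12→φ1] = [378, 535, 296]
r4 m[X12→φ5] = [14679, 21186, 17464]
r5 m[φ0→X5] = [16334, 17232, 12884]
r5 m[φ0→X12] = [63, 107, 74]
r5 m[φ1→X2] = [5870, 7436, 5346]
r5 m[φ1→X12] = [1062, 1000, 1012]
r5 m[φ2→X2] = [48, 78, 70]
r5 m[φ2→X13] = [20886, 18034, 7530]
r5 m[φ3→X13] = [2, 8, 4]
r5 m[φ4→X5] = [8, 1, 9]
r5 m[φ5→X12] = [6, 5, 4]
r5 m[X5→φ0] = [8, 1, 9]
r5 m[X5→φ4] = [1142, 1200, 924]
r5 m[X2→φ1] = [48, 78, 70]
r5 m[X2→φ2] = [1020, 1248, 998]
r5 m[X13→φ2] = [2, 8, 4]
r5 m[X13→φ3] = [305, 254, 108]
r5 m[X12→φ0] = [1398, 990, 944]
r5 m[X12→φ1] = [378, 535, 296]
r5 m[X12→φ5] = [14679, 21186, 17464]
r6 m[φ0→X5] = [16334, 17232, 12884]
r6 m[φ0→X12] = [63, 107, 74]
r6 m[φ1→X2] = [5870, 7436, 5346]
r6 m[φ1→X12] = [1062, 1000, 1012]
r6 m[φ2→X2] = [48, 78, 70]
r6 m[φ2→X13] = [20886, 18034, 7530]
r6 m[φ3→X13] = [2, 8, 4]
r6 m[φ4→X5] = [8, 1, 9]
r6 m[φ5→X12] = [6, 5, 4]
r6 m[X5→φ0] = [8, 1, 9]
r6 m[X5→φ4] = [16334, 17232, 12884]
r6 m[X2→φ1] = [48, 78, 70]
r6 m[X2→φ2] = [5870, 7436, 5346]
r6 m[X13→φ2] = [2, 8, 4]
r6 m[X13→φ3] = [20886, 18034, 7530]
r6 m[X12→φ0] = [6372, 5000, 4048]
r6 m[X12→φ1] = [378, 535, 296]
r6 m[X12→φ5] = [66906, 107000, 74888]
r7 m[φ0→X5] = [76080, 79176, 60908]
r7 m[φ0→X12] = [63, 107, 74]
r7 m[φ1→X2] = [5870, 7436, 5346]
r7 m[φ1→X12] = [1062, 1000, 1012]
r7 m[φ2→X2] = [48, 78, 70]
r7 m[φ2→X13] = [117382, 103828, 42650]
r7 m[φ3→X13] = [2, 8, 4]
r7 m[φ4→X5] = [8, 1, 9]
r7 m[φ5→X12] = [6, 5, 4]
r7 m[X5→φ0] = [8, 1, 9]
r7 m[X5→φ4] = [16334, 17232, 12884]
r7 m[X2→φ1] = [48, 78, 70]
r7 m[X2→φ2] = [5870, 7436, 5346]
r7 m[X13→φ2] = [2, 8, 4]
r7 m[X13→φ3] = [20886, 18034, 7530]
r7 m[X12→φ0] = [6372, 5000, 4048]
r7 m[X12→φ1] = [378, 535, 296]
r7 m[X12→φ5] = [66906, 107000, 74888]
r8 m[φ0→X5] = [76080, 79176, 60908]
r8 m[φ0→X12] = [63, 107, 74]
r8 m[φ1→X2] = [5870, 7436, 5346]
r8 m[φ1→X12] = [1062, 1000, 1012]
r8 m[φ2→X2] = [48, 78, 70]
r8 m[φ2→X13] = [117382, 103828, 42650]
r8 m[φ3→X13] = [2, 8, 4]
r8 m[φ4→X5] = [8, 1, 9]
r8 m[φ5→X12] = [6, 5, 4]
r8 m[X5→φ0] = [8, 1, 9]
r8 m[X5→φ4] = [76080, 79176, 60908]
r8 m[X2→φ1] = [48, 78, 70]
r8 m[X2→φ2] = [5870, 7436, 5346]
r8 m[X13→φ2] = [2, 8, 4]
r8 m[X13→φ3] = [117382, 103828, 42650]
r8 m[X12→φ0] = [6372, 5000, 4048]
r8 m[X12→φ1] = [378, 535, 296]
r8 m[X12→φ5] = [66906, 107000, 74888]
r9 m[φ0→X5] = [76080, 79176, 60908]
r9 m[φ0→X12] = [63, 107, 74]
r9 m[φ1→X2] = [5870, 7436, 5346]
r9 m[φ1→X12] = [1062, 1000, 1012]
r9 m[φ2→X2] = [48, 78, 70]
r9 m[φ2→X13] = [117382, 103828, 42650]
r9 m[φ3→X13] = [2, 8, 4]
r9 m[φ4→X5] = [8, 1, 9]
r9 m[φ5→X12] = [6, 5, 4]
r9 m[X5→φ0] = [8, 1, 9]
r9 m[X5→φ4] = [76080, 79176, 60908]
r9 m[X2→φ1] = [48, 78, 70]
r9 m[X2→φ2] = [5870, 7436, 5346]
r9 m[X13→φ2] = [2, 8, 4]
r9 m[X13→φ3] = [117382, 103828, 42650]
r9 m[X12→φ0] = [6372, 5000, 4048]
r9 m[X12→φ1] = [378, 535, 296]
r9 m[X12→φ5] = [66906, 107000, 74888]
fixed point reached at round 9
b[X2] = ⊗ incoming = [281760, 580008, 374220]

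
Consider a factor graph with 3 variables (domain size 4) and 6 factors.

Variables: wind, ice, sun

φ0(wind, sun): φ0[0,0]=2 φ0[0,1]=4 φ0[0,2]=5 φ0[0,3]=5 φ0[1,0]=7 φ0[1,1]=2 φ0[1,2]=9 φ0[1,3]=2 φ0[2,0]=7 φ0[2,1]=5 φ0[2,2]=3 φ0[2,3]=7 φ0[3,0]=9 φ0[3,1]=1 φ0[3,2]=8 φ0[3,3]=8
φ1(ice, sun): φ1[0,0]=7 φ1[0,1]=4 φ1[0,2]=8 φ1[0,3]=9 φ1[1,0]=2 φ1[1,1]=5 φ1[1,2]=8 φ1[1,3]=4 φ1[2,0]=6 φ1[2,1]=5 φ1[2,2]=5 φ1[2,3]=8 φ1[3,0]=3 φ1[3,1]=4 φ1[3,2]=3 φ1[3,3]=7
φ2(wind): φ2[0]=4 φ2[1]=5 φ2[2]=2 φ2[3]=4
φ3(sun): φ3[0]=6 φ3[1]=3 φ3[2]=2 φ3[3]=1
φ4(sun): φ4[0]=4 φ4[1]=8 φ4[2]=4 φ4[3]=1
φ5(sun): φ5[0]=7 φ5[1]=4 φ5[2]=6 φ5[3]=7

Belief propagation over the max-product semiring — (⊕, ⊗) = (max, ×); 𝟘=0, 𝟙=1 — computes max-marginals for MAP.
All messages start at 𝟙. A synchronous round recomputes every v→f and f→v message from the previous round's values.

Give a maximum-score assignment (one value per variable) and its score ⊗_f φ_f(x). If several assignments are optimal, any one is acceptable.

init: all messages = 𝟙 over 4 values
r1 m[φ0→wind] = [5, 9, 7, 9]
r1 m[φ0→sun] = [9, 5, 9, 8]
r1 m[φ1→ice] = [9, 8, 8, 7]
r1 m[φ1→sun] = [7, 5, 8, 9]
r1 m[φ2→wind] = [4, 5, 2, 4]
r1 m[φ3→sun] = [6, 3, 2, 1]
r1 m[φ4→sun] = [4, 8, 4, 1]
r1 m[φ5→sun] = [7, 4, 6, 7]
r1 m[wind→φ0] = [1, 1, 1, 1]
r1 m[wind→φ2] = [1, 1, 1, 1]
r1 m[ice→φ1] = [1, 1, 1, 1]
r1 m[sun→φ0] = [1, 1, 1, 1]
r1 m[sun→φ1] = [1, 1, 1, 1]
r1 m[sun→φ3] = [1, 1, 1, 1]
r1 m[sun→φ4] = [1, 1, 1, 1]
r1 m[sun→φ5] = [1, 1, 1, 1]
r2 m[φ0→wind] = [5, 9, 7, 9]
r2 m[φ0→sun] = [9, 5, 9, 8]
r2 m[φ1→ice] = [9, 8, 8, 7]
r2 m[φ1→sun] = [7, 5, 8, 9]
r2 m[φ2→wind] = [4, 5, 2, 4]
r2 m[φ3→sun] = [6, 3, 2, 1]
r2 m[φ4→sun] = [4, 8, 4, 1]
r2 m[φ5→sun] = [7, 4, 6, 7]
r2 m[wind→φ0] = [4, 5, 2, 4]
r2 m[wind→φ2] = [5, 9, 7, 9]
r2 m[ice→φ1] = [1, 1, 1, 1]
r2 m[sun→φ0] = [1176, 480, 384, 63]
r2 m[sun→φ1] = [1512, 480, 432, 56]
r2 m[sun→φ3] = [1764, 800, 1728, 504]
r2 m[sun→φ4] = [2646, 300, 864, 504]
r2 m[sun→φ5] = [1512, 600, 576, 72]
r3 m[φ0→wind] = [2352, 8232, 8232, 10584]
r3 m[φ0→sun] = [36, 16, 45, 32]
r3 m[φ1→ice] = [10584, 3456, 9072, 4536]
r3 m[φ1→sun] = [7, 5, 8, 9]
r3 m[φ2→wind] = [4, 5, 2, 4]
r3 m[φ3→sun] = [6, 3, 2, 1]
r3 m[φ4→sun] = [4, 8, 4, 1]
r3 m[φ5→sun] = [7, 4, 6, 7]
r3 m[wind→φ0] = [4, 5, 2, 4]
r3 m[wind→φ2] = [5, 9, 7, 9]
r3 m[ice→φ1] = [1, 1, 1, 1]
r3 m[sun→φ0] = [1176, 480, 384, 63]
r3 m[sun→φ1] = [1512, 480, 432, 56]
r3 m[sun→φ3] = [1764, 800, 1728, 504]
r3 m[sun→φ4] = [2646, 300, 864, 504]
r3 m[sun→φ5] = [1512, 600, 576, 72]
r4 m[φ0→wind] = [2352, 8232, 8232, 10584]
r4 m[φ0→sun] = [36, 16, 45, 32]
r4 m[φ1→ice] = [10584, 3456, 9072, 4536]
r4 m[φ1→sun] = [7, 5, 8, 9]
r4 m[φ2→wind] = [4, 5, 2, 4]
r4 m[φ3→sun] = [6, 3, 2, 1]
r4 m[φ4→sun] = [4, 8, 4, 1]
r4 m[φ5→sun] = [7, 4, 6, 7]
r4 m[wind→φ0] = [4, 5, 2, 4]
r4 m[wind→φ2] = [2352, 8232, 8232, 10584]
r4 m[ice→φ1] = [1, 1, 1, 1]
r4 m[sun→φ0] = [1176, 480, 384, 63]
r4 m[sun→φ1] = [6048, 1536, 2160, 224]
r4 m[sun→φ3] = [7056, 2560, 8640, 2016]
r4 m[sun→φ4] = [10584, 960, 4320, 2016]
r4 m[sun→φ5] = [6048, 1920, 2880, 288]
r5 m[φ0→wind] = [2352, 8232, 8232, 10584]
r5 m[φ0→sun] = [36, 16, 45, 32]
r5 m[φ1→ice] = [42336, 17280, 36288, 18144]
r5 m[φ1→sun] = [7, 5, 8, 9]
r5 m[φ2→wind] = [4, 5, 2, 4]
r5 m[φ3→sun] = [6, 3, 2, 1]
r5 m[φ4→sun] = [4, 8, 4, 1]
r5 m[φ5→sun] = [7, 4, 6, 7]
r5 m[wind→φ0] = [4, 5, 2, 4]
r5 m[wind→φ2] = [2352, 8232, 8232, 10584]
r5 m[ice→φ1] = [1, 1, 1, 1]
r5 m[sun→φ0] = [1176, 480, 384, 63]
r5 m[sun→φ1] = [6048, 1536, 2160, 224]
r5 m[sun→φ3] = [7056, 2560, 8640, 2016]
r5 m[sun→φ4] = [10584, 960, 4320, 2016]
r5 m[sun→φ5] = [6048, 1920, 2880, 288]
r6 m[φ0→wind] = [2352, 8232, 8232, 10584]
r6 m[φ0→sun] = [36, 16, 45, 32]
r6 m[φ1→ice] = [42336, 17280, 36288, 18144]
r6 m[φ1→sun] = [7, 5, 8, 9]
r6 m[φ2→wind] = [4, 5, 2, 4]
r6 m[φ3→sun] = [6, 3, 2, 1]
r6 m[φ4→sun] = [4, 8, 4, 1]
r6 m[φ5→sun] = [7, 4, 6, 7]
r6 m[wind→φ0] = [4, 5, 2, 4]
r6 m[wind→φ2] = [2352, 8232, 8232, 10584]
r6 m[ice→φ1] = [1, 1, 1, 1]
r6 m[sun→φ0] = [1176, 480, 384, 63]
r6 m[sun→φ1] = [6048, 1536, 2160, 224]
r6 m[sun→φ3] = [7056, 2560, 8640, 2016]
r6 m[sun→φ4] = [10584, 960, 4320, 2016]
r6 m[sun→φ5] = [6048, 1920, 2880, 288]
fixed point reached at round 6
traceback from wind: (wind=3, ice=0, sun=0), score=42336

assignment: (wind=3, ice=0, sun=0); score = 42336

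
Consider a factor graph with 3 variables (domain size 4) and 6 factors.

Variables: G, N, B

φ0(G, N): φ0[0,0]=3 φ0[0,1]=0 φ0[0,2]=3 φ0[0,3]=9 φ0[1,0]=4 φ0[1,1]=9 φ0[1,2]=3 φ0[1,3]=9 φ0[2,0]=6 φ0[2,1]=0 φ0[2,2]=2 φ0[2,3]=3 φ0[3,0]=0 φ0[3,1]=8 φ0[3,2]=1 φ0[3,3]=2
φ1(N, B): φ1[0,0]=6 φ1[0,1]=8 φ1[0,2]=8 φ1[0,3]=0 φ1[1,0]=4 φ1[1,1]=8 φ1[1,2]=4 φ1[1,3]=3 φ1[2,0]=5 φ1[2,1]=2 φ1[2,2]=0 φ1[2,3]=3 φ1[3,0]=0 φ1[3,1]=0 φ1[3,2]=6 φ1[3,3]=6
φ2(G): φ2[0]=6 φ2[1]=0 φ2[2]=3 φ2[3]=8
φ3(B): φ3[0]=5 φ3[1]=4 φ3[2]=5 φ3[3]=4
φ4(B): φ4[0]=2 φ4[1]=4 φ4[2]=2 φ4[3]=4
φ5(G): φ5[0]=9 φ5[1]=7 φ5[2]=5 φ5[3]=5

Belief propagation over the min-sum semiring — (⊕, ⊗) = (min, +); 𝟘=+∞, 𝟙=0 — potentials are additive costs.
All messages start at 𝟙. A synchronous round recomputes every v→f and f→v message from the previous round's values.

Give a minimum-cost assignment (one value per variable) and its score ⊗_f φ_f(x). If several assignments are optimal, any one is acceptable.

assignment: (G=1, N=2, B=2); score = 17

init: all messages = 𝟙 over 4 values
r1 m[φ0→G] = [0, 3, 0, 0]
r1 m[φ0→N] = [0, 0, 1, 2]
r1 m[φ1→N] = [0, 3, 0, 0]
r1 m[φ1→B] = [0, 0, 0, 0]
r1 m[φ2→G] = [6, 0, 3, 8]
r1 m[φ3→B] = [5, 4, 5, 4]
r1 m[φ4→B] = [2, 4, 2, 4]
r1 m[φ5→G] = [9, 7, 5, 5]
r1 m[G→φ0] = [0, 0, 0, 0]
r1 m[G→φ2] = [0, 0, 0, 0]
r1 m[G→φ5] = [0, 0, 0, 0]
r1 m[N→φ0] = [0, 0, 0, 0]
r1 m[N→φ1] = [0, 0, 0, 0]
r1 m[B→φ1] = [0, 0, 0, 0]
r1 m[B→φ3] = [0, 0, 0, 0]
r1 m[B→φ4] = [0, 0, 0, 0]
r2 m[φ0→G] = [0, 3, 0, 0]
r2 m[φ0→N] = [0, 0, 1, 2]
r2 m[φ1→N] = [0, 3, 0, 0]
r2 m[φ1→B] = [0, 0, 0, 0]
r2 m[φ2→G] = [6, 0, 3, 8]
r2 m[φ3→B] = [5, 4, 5, 4]
r2 m[φ4→B] = [2, 4, 2, 4]
r2 m[φ5→G] = [9, 7, 5, 5]
r2 m[G→φ0] = [15, 7, 8, 13]
r2 m[G→φ2] = [9, 10, 5, 5]
r2 m[G→φ5] = [6, 3, 3, 8]
r2 m[N→φ0] = [0, 3, 0, 0]
r2 m[N→φ1] = [0, 0, 1, 2]
r2 m[B→φ1] = [7, 8, 7, 8]
r2 m[B→φ3] = [2, 4, 2, 4]
r2 m[B→φ4] = [5, 4, 5, 4]
r3 m[φ0→G] = [3, 3, 2, 0]
r3 m[φ0→N] = [11, 8, 10, 11]
r3 m[φ1→N] = [8, 11, 7, 7]
r3 m[φ1→B] = [2, 2, 1, 0]
r3 m[φ2→G] = [6, 0, 3, 8]
r3 m[φ3→B] = [5, 4, 5, 4]
r3 m[φ4→B] = [2, 4, 2, 4]
r3 m[φ5→G] = [9, 7, 5, 5]
r3 m[G→φ0] = [15, 7, 8, 13]
r3 m[G→φ2] = [9, 10, 5, 5]
r3 m[G→φ5] = [6, 3, 3, 8]
r3 m[N→φ0] = [0, 3, 0, 0]
r3 m[N→φ1] = [0, 0, 1, 2]
r3 m[B→φ1] = [7, 8, 7, 8]
r3 m[B→φ3] = [2, 4, 2, 4]
r3 m[B→φ4] = [5, 4, 5, 4]
r4 m[φ0→G] = [3, 3, 2, 0]
r4 m[φ0→N] = [11, 8, 10, 11]
r4 m[φ1→N] = [8, 11, 7, 7]
r4 m[φ1→B] = [2, 2, 1, 0]
r4 m[φ2→G] = [6, 0, 3, 8]
r4 m[φ3→B] = [5, 4, 5, 4]
r4 m[φ4→B] = [2, 4, 2, 4]
r4 m[φ5→G] = [9, 7, 5, 5]
r4 m[G→φ0] = [15, 7, 8, 13]
r4 m[G→φ2] = [12, 10, 7, 5]
r4 m[G→φ5] = [9, 3, 5, 8]
r4 m[N→φ0] = [8, 11, 7, 7]
r4 m[N→φ1] = [11, 8, 10, 11]
r4 m[B→φ1] = [7, 8, 7, 8]
r4 m[B→φ3] = [4, 6, 3, 4]
r4 m[B→φ4] = [7, 6, 6, 4]
r5 m[φ0→G] = [10, 10, 9, 8]
r5 m[φ0→N] = [11, 8, 10, 11]
r5 m[φ1→N] = [8, 11, 7, 7]
r5 m[φ1→B] = [11, 11, 10, 11]
r5 m[φ2→G] = [6, 0, 3, 8]
r5 m[φ3→B] = [5, 4, 5, 4]
r5 m[φ4→B] = [2, 4, 2, 4]
r5 m[φ5→G] = [9, 7, 5, 5]
r5 m[G→φ0] = [15, 7, 8, 13]
r5 m[G→φ2] = [12, 10, 7, 5]
r5 m[G→φ5] = [9, 3, 5, 8]
r5 m[N→φ0] = [8, 11, 7, 7]
r5 m[N→φ1] = [11, 8, 10, 11]
r5 m[B→φ1] = [7, 8, 7, 8]
r5 m[B→φ3] = [4, 6, 3, 4]
r5 m[B→φ4] = [7, 6, 6, 4]
r6 m[φ0→G] = [10, 10, 9, 8]
r6 m[φ0→N] = [11, 8, 10, 11]
r6 m[φ1→N] = [8, 11, 7, 7]
r6 m[φ1→B] = [11, 11, 10, 11]
r6 m[φ2→G] = [6, 0, 3, 8]
r6 m[φ3→B] = [5, 4, 5, 4]
r6 m[φ4→B] = [2, 4, 2, 4]
r6 m[φ5→G] = [9, 7, 5, 5]
r6 m[G→φ0] = [15, 7, 8, 13]
r6 m[G→φ2] = [19, 17, 14, 13]
r6 m[G→φ5] = [16, 10, 12, 16]
r6 m[N→φ0] = [8, 11, 7, 7]
r6 m[N→φ1] = [11, 8, 10, 11]
r6 m[B→φ1] = [7, 8, 7, 8]
r6 m[B→φ3] = [13, 15, 12, 15]
r6 m[B→φ4] = [16, 15, 15, 15]
r7 m[φ0→G] = [10, 10, 9, 8]
r7 m[φ0→N] = [11, 8, 10, 11]
r7 m[φ1→N] = [8, 11, 7, 7]
r7 m[φ1→B] = [11, 11, 10, 11]
r7 m[φ2→G] = [6, 0, 3, 8]
r7 m[φ3→B] = [5, 4, 5, 4]
r7 m[φ4→B] = [2, 4, 2, 4]
r7 m[φ5→G] = [9, 7, 5, 5]
r7 m[G→φ0] = [15, 7, 8, 13]
r7 m[G→φ2] = [19, 17, 14, 13]
r7 m[G→φ5] = [16, 10, 12, 16]
r7 m[N→φ0] = [8, 11, 7, 7]
r7 m[N→φ1] = [11, 8, 10, 11]
r7 m[B→φ1] = [7, 8, 7, 8]
r7 m[B→φ3] = [13, 15, 12, 15]
r7 m[B→φ4] = [16, 15, 15, 15]
fixed point reached at round 7
traceback from G: (G=1, N=2, B=2), score=17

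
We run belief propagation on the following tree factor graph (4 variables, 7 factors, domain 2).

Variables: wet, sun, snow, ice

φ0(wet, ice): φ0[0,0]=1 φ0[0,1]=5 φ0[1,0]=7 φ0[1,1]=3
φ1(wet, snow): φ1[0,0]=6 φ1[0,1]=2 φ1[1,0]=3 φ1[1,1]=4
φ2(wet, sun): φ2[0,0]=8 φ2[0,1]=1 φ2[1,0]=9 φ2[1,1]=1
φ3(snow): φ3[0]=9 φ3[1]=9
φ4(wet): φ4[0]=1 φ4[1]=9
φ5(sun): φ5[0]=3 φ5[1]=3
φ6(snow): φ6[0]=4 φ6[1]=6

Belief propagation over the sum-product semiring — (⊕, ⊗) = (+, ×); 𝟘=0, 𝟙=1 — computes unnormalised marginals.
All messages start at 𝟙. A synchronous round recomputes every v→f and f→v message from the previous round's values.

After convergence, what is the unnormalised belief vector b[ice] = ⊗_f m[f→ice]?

init: all messages = 𝟙 over 2 values
r1 m[φ0→wet] = [6, 10]
r1 m[φ0→ice] = [8, 8]
r1 m[φ1→wet] = [8, 7]
r1 m[φ1→snow] = [9, 6]
r1 m[φ2→wet] = [9, 10]
r1 m[φ2→sun] = [17, 2]
r1 m[φ3→snow] = [9, 9]
r1 m[φ4→wet] = [1, 9]
r1 m[φ5→sun] = [3, 3]
r1 m[φ6→snow] = [4, 6]
r1 m[wet→φ0] = [1, 1]
r1 m[wet→φ1] = [1, 1]
r1 m[wet→φ2] = [1, 1]
r1 m[wet→φ4] = [1, 1]
r1 m[sun→φ2] = [1, 1]
r1 m[sun→φ5] = [1, 1]
r1 m[snow→φ1] = [1, 1]
r1 m[snow→φ3] = [1, 1]
r1 m[snow→φ6] = [1, 1]
r1 m[ice→φ0] = [1, 1]
r2 m[φ0→wet] = [6, 10]
r2 m[φ0→ice] = [8, 8]
r2 m[φ1→wet] = [8, 7]
r2 m[φ1→snow] = [9, 6]
r2 m[φ2→wet] = [9, 10]
r2 m[φ2→sun] = [17, 2]
r2 m[φ3→snow] = [9, 9]
r2 m[φ4→wet] = [1, 9]
r2 m[φ5→sun] = [3, 3]
r2 m[φ6→snow] = [4, 6]
r2 m[wet→φ0] = [72, 630]
r2 m[wet→φ1] = [54, 900]
r2 m[wet→φ2] = [48, 630]
r2 m[wet→φ4] = [432, 700]
r2 m[sun→φ2] = [3, 3]
r2 m[sun→φ5] = [17, 2]
r2 m[snow→φ1] = [36, 54]
r2 m[snow→φ3] = [36, 36]
r2 m[snow→φ6] = [81, 54]
r2 m[ice→φ0] = [1, 1]
r3 m[φ0→wet] = [6, 10]
r3 m[φ0→ice] = [4482, 2250]
r3 m[φ1→wet] = [324, 324]
r3 m[φ1→snow] = [3024, 3708]
r3 m[φ2→wet] = [27, 30]
r3 m[φ2→sun] = [6054, 678]
r3 m[φ3→snow] = [9, 9]
r3 m[φ4→wet] = [1, 9]
r3 m[φ5→sun] = [3, 3]
r3 m[φ6→snow] = [4, 6]
r3 m[wet→φ0] = [72, 630]
r3 m[wet→φ1] = [54, 900]
r3 m[wet→φ2] = [48, 630]
r3 m[wet→φ4] = [432, 700]
r3 m[sun→φ2] = [3, 3]
r3 m[sun→φ5] = [17, 2]
r3 m[snow→φ1] = [36, 54]
r3 m[snow→φ3] = [36, 36]
r3 m[snow→φ6] = [81, 54]
r3 m[ice→φ0] = [1, 1]
r4 m[φ0→wet] = [6, 10]
r4 m[φ0→ice] = [4482, 2250]
r4 m[φ1→wet] = [324, 324]
r4 m[φ1→snow] = [3024, 3708]
r4 m[φ2→wet] = [27, 30]
r4 m[φ2→sun] = [6054, 678]
r4 m[φ3→snow] = [9, 9]
r4 m[φ4→wet] = [1, 9]
r4 m[φ5→sun] = [3, 3]
r4 m[φ6→snow] = [4, 6]
r4 m[wet→φ0] = [8748, 87480]
r4 m[wet→φ1] = [162, 2700]
r4 m[wet→φ2] = [1944, 29160]
r4 m[wet→φ4] = [52488, 97200]
r4 m[sun→φ2] = [3, 3]
r4 m[sun→φ5] = [6054, 678]
r4 m[snow→φ1] = [36, 54]
r4 m[snow→φ3] = [12096, 22248]
r4 m[snow→φ6] = [27216, 33372]
r4 m[ice→φ0] = [1, 1]
r5 m[φ0→wet] = [6, 10]
r5 m[φ0→ice] = [621108, 306180]
r5 m[φ1→wet] = [324, 324]
r5 m[φ1→snow] = [9072, 11124]
r5 m[φ2→wet] = [27, 30]
r5 m[φ2→sun] = [277992, 31104]
r5 m[φ3→snow] = [9, 9]
r5 m[φ4→wet] = [1, 9]
r5 m[φ5→sun] = [3, 3]
r5 m[φ6→snow] = [4, 6]
r5 m[wet→φ0] = [8748, 87480]
r5 m[wet→φ1] = [162, 2700]
r5 m[wet→φ2] = [1944, 29160]
r5 m[wet→φ4] = [52488, 97200]
r5 m[sun→φ2] = [3, 3]
r5 m[sun→φ5] = [6054, 678]
r5 m[snow→φ1] = [36, 54]
r5 m[snow→φ3] = [12096, 22248]
r5 m[snow→φ6] = [27216, 33372]
r5 m[ice→φ0] = [1, 1]
r6 m[φ0→wet] = [6, 10]
r6 m[φ0→ice] = [621108, 306180]
r6 m[φ1→wet] = [324, 324]
r6 m[φ1→snow] = [9072, 11124]
r6 m[φ2→wet] = [27, 30]
r6 m[φ2→sun] = [277992, 31104]
r6 m[φ3→snow] = [9, 9]
r6 m[φ4→wet] = [1, 9]
r6 m[φ5→sun] = [3, 3]
r6 m[φ6→snow] = [4, 6]
r6 m[wet→φ0] = [8748, 87480]
r6 m[wet→φ1] = [162, 2700]
r6 m[wet→φ2] = [1944, 29160]
r6 m[wet→φ4] = [52488, 97200]
r6 m[sun→φ2] = [3, 3]
r6 m[sun→φ5] = [277992, 31104]
r6 m[snow→φ1] = [36, 54]
r6 m[snow→φ3] = [36288, 66744]
r6 m[snow→φ6] = [81648, 100116]
r6 m[ice→φ0] = [1, 1]
r7 m[φ0→wet] = [6, 10]
r7 m[φ0→ice] = [621108, 306180]
r7 m[φ1→wet] = [324, 324]
r7 m[φ1→snow] = [9072, 11124]
r7 m[φ2→wet] = [27, 30]
r7 m[φ2→sun] = [277992, 31104]
r7 m[φ3→snow] = [9, 9]
r7 m[φ4→wet] = [1, 9]
r7 m[φ5→sun] = [3, 3]
r7 m[φ6→snow] = [4, 6]
r7 m[wet→φ0] = [8748, 87480]
r7 m[wet→φ1] = [162, 2700]
r7 m[wet→φ2] = [1944, 29160]
r7 m[wet→φ4] = [52488, 97200]
r7 m[sun→φ2] = [3, 3]
r7 m[sun→φ5] = [277992, 31104]
r7 m[snow→φ1] = [36, 54]
r7 m[snow→φ3] = [36288, 66744]
r7 m[snow→φ6] = [81648, 100116]
r7 m[ice→φ0] = [1, 1]
fixed point reached at round 7
b[ice] = ⊗ incoming = [621108, 306180]

b[ice] = [621108, 306180]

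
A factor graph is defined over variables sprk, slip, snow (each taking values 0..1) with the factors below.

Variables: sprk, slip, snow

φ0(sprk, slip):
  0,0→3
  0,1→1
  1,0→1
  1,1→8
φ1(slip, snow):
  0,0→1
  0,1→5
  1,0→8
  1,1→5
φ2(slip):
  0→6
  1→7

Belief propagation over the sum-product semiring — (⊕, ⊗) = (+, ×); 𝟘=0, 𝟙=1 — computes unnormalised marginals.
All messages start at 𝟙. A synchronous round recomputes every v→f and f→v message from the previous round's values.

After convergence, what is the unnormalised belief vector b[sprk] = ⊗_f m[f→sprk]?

init: all messages = 𝟙 over 2 values
r1 m[φ0→sprk] = [4, 9]
r1 m[φ0→slip] = [4, 9]
r1 m[φ1→slip] = [6, 13]
r1 m[φ1→snow] = [9, 10]
r1 m[φ2→slip] = [6, 7]
r1 m[sprk→φ0] = [1, 1]
r1 m[slip→φ0] = [1, 1]
r1 m[slip→φ1] = [1, 1]
r1 m[slip→φ2] = [1, 1]
r1 m[snow→φ1] = [1, 1]
r2 m[φ0→sprk] = [4, 9]
r2 m[φ0→slip] = [4, 9]
r2 m[φ1→slip] = [6, 13]
r2 m[φ1→snow] = [9, 10]
r2 m[φ2→slip] = [6, 7]
r2 m[sprk→φ0] = [1, 1]
r2 m[slip→φ0] = [36, 91]
r2 m[slip→φ1] = [24, 63]
r2 m[slip→φ2] = [24, 117]
r2 m[snow→φ1] = [1, 1]
r3 m[φ0→sprk] = [199, 764]
r3 m[φ0→slip] = [4, 9]
r3 m[φ1→slip] = [6, 13]
r3 m[φ1→snow] = [528, 435]
r3 m[φ2→slip] = [6, 7]
r3 m[sprk→φ0] = [1, 1]
r3 m[slip→φ0] = [36, 91]
r3 m[slip→φ1] = [24, 63]
r3 m[slip→φ2] = [24, 117]
r3 m[snow→φ1] = [1, 1]
r4 m[φ0→sprk] = [199, 764]
r4 m[φ0→slip] = [4, 9]
r4 m[φ1→slip] = [6, 13]
r4 m[φ1→snow] = [528, 435]
r4 m[φ2→slip] = [6, 7]
r4 m[sprk→φ0] = [1, 1]
r4 m[slip→φ0] = [36, 91]
r4 m[slip→φ1] = [24, 63]
r4 m[slip→φ2] = [24, 117]
r4 m[snow→φ1] = [1, 1]
fixed point reached at round 4
b[sprk] = ⊗ incoming = [199, 764]

b[sprk] = [199, 764]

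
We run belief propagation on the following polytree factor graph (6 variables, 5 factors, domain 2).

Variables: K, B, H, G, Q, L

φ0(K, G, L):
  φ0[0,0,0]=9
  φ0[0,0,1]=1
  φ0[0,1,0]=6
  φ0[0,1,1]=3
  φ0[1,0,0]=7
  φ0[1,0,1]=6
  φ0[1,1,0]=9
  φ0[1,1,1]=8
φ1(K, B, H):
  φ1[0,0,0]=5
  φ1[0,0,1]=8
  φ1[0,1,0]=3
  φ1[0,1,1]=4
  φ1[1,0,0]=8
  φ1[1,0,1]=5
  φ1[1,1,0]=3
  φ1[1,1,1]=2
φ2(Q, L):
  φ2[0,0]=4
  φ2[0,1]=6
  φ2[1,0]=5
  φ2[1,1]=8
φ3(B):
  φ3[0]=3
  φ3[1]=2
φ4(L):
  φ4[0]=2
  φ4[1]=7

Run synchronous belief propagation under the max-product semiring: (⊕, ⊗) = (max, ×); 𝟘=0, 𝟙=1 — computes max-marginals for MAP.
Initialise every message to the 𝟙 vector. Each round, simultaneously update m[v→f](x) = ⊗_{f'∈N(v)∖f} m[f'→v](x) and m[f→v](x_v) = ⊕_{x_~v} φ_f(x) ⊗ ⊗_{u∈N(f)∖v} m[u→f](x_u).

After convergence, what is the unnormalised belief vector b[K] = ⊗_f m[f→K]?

b[K] = [4032, 10752]

init: all messages = 𝟙 over 2 values
r1 m[φ0→K] = [9, 9]
r1 m[φ0→G] = [9, 9]
r1 m[φ0→L] = [9, 8]
r1 m[φ1→K] = [8, 8]
r1 m[φ1→B] = [8, 4]
r1 m[φ1→H] = [8, 8]
r1 m[φ2→Q] = [6, 8]
r1 m[φ2→L] = [5, 8]
r1 m[φ3→B] = [3, 2]
r1 m[φ4→L] = [2, 7]
r1 m[K→φ0] = [1, 1]
r1 m[K→φ1] = [1, 1]
r1 m[B→φ1] = [1, 1]
r1 m[B→φ3] = [1, 1]
r1 m[H→φ1] = [1, 1]
r1 m[G→φ0] = [1, 1]
r1 m[Q→φ2] = [1, 1]
r1 m[L→φ0] = [1, 1]
r1 m[L→φ2] = [1, 1]
r1 m[L→φ4] = [1, 1]
r2 m[φ0→K] = [9, 9]
r2 m[φ0→G] = [9, 9]
r2 m[φ0→L] = [9, 8]
r2 m[φ1→K] = [8, 8]
r2 m[φ1→B] = [8, 4]
r2 m[φ1→H] = [8, 8]
r2 m[φ2→Q] = [6, 8]
r2 m[φ2→L] = [5, 8]
r2 m[φ3→B] = [3, 2]
r2 m[φ4→L] = [2, 7]
r2 m[K→φ0] = [8, 8]
r2 m[K→φ1] = [9, 9]
r2 m[B→φ1] = [3, 2]
r2 m[B→φ3] = [8, 4]
r2 m[H→φ1] = [1, 1]
r2 m[G→φ0] = [1, 1]
r2 m[Q→φ2] = [1, 1]
r2 m[L→φ0] = [10, 56]
r2 m[L→φ2] = [18, 56]
r2 m[L→φ4] = [45, 64]
r3 m[φ0→K] = [168, 448]
r3 m[φ0→G] = [2688, 3584]
r3 m[φ0→L] = [72, 64]
r3 m[φ1→K] = [24, 24]
r3 m[φ1→B] = [72, 36]
r3 m[φ1→H] = [216, 216]
r3 m[φ2→Q] = [336, 448]
r3 m[φ2→L] = [5, 8]
r3 m[φ3→B] = [3, 2]
r3 m[φ4→L] = [2, 7]
r3 m[K→φ0] = [8, 8]
r3 m[K→φ1] = [9, 9]
r3 m[B→φ1] = [3, 2]
r3 m[B→φ3] = [8, 4]
r3 m[H→φ1] = [1, 1]
r3 m[G→φ0] = [1, 1]
r3 m[Q→φ2] = [1, 1]
r3 m[L→φ0] = [10, 56]
r3 m[L→φ2] = [18, 56]
r3 m[L→φ4] = [45, 64]
r4 m[φ0→K] = [168, 448]
r4 m[φ0→G] = [2688, 3584]
r4 m[φ0→L] = [72, 64]
r4 m[φ1→K] = [24, 24]
r4 m[φ1→B] = [72, 36]
r4 m[φ1→H] = [216, 216]
r4 m[φ2→Q] = [336, 448]
r4 m[φ2→L] = [5, 8]
r4 m[φ3→B] = [3, 2]
r4 m[φ4→L] = [2, 7]
r4 m[K→φ0] = [24, 24]
r4 m[K→φ1] = [168, 448]
r4 m[B→φ1] = [3, 2]
r4 m[B→φ3] = [72, 36]
r4 m[H→φ1] = [1, 1]
r4 m[G→φ0] = [1, 1]
r4 m[Q→φ2] = [1, 1]
r4 m[L→φ0] = [10, 56]
r4 m[L→φ2] = [144, 448]
r4 m[L→φ4] = [360, 512]
r5 m[φ0→K] = [168, 448]
r5 m[φ0→G] = [8064, 10752]
r5 m[φ0→L] = [216, 192]
r5 m[φ1→K] = [24, 24]
r5 m[φ1→B] = [3584, 1344]
r5 m[φ1→H] = [10752, 6720]
r5 m[φ2→Q] = [2688, 3584]
r5 m[φ2→L] = [5, 8]
r5 m[φ3→B] = [3, 2]
r5 m[φ4→L] = [2, 7]
r5 m[K→φ0] = [24, 24]
r5 m[K→φ1] = [168, 448]
r5 m[B→φ1] = [3, 2]
r5 m[B→φ3] = [72, 36]
r5 m[H→φ1] = [1, 1]
r5 m[G→φ0] = [1, 1]
r5 m[Q→φ2] = [1, 1]
r5 m[L→φ0] = [10, 56]
r5 m[L→φ2] = [144, 448]
r5 m[L→φ4] = [360, 512]
r6 m[φ0→K] = [168, 448]
r6 m[φ0→G] = [8064, 10752]
r6 m[φ0→L] = [216, 192]
r6 m[φ1→K] = [24, 24]
r6 m[φ1→B] = [3584, 1344]
r6 m[φ1→H] = [10752, 6720]
r6 m[φ2→Q] = [2688, 3584]
r6 m[φ2→L] = [5, 8]
r6 m[φ3→B] = [3, 2]
r6 m[φ4→L] = [2, 7]
r6 m[K→φ0] = [24, 24]
r6 m[K→φ1] = [168, 448]
r6 m[B→φ1] = [3, 2]
r6 m[B→φ3] = [3584, 1344]
r6 m[H→φ1] = [1, 1]
r6 m[G→φ0] = [1, 1]
r6 m[Q→φ2] = [1, 1]
r6 m[L→φ0] = [10, 56]
r6 m[L→φ2] = [432, 1344]
r6 m[L→φ4] = [1080, 1536]
r7 m[φ0→K] = [168, 448]
r7 m[φ0→G] = [8064, 10752]
r7 m[φ0→L] = [216, 192]
r7 m[φ1→K] = [24, 24]
r7 m[φ1→B] = [3584, 1344]
r7 m[φ1→H] = [10752, 6720]
r7 m[φ2→Q] = [8064, 10752]
r7 m[φ2→L] = [5, 8]
r7 m[φ3→B] = [3, 2]
r7 m[φ4→L] = [2, 7]
r7 m[K→φ0] = [24, 24]
r7 m[K→φ1] = [168, 448]
r7 m[B→φ1] = [3, 2]
r7 m[B→φ3] = [3584, 1344]
r7 m[H→φ1] = [1, 1]
r7 m[G→φ0] = [1, 1]
r7 m[Q→φ2] = [1, 1]
r7 m[L→φ0] = [10, 56]
r7 m[L→φ2] = [432, 1344]
r7 m[L→φ4] = [1080, 1536]
r8 m[φ0→K] = [168, 448]
r8 m[φ0→G] = [8064, 10752]
r8 m[φ0→L] = [216, 192]
r8 m[φ1→K] = [24, 24]
r8 m[φ1→B] = [3584, 1344]
r8 m[φ1→H] = [10752, 6720]
r8 m[φ2→Q] = [8064, 10752]
r8 m[φ2→L] = [5, 8]
r8 m[φ3→B] = [3, 2]
r8 m[φ4→L] = [2, 7]
r8 m[K→φ0] = [24, 24]
r8 m[K→φ1] = [168, 448]
r8 m[B→φ1] = [3, 2]
r8 m[B→φ3] = [3584, 1344]
r8 m[H→φ1] = [1, 1]
r8 m[G→φ0] = [1, 1]
r8 m[Q→φ2] = [1, 1]
r8 m[L→φ0] = [10, 56]
r8 m[L→φ2] = [432, 1344]
r8 m[L→φ4] = [1080, 1536]
fixed point reached at round 8
b[K] = ⊗ incoming = [4032, 10752]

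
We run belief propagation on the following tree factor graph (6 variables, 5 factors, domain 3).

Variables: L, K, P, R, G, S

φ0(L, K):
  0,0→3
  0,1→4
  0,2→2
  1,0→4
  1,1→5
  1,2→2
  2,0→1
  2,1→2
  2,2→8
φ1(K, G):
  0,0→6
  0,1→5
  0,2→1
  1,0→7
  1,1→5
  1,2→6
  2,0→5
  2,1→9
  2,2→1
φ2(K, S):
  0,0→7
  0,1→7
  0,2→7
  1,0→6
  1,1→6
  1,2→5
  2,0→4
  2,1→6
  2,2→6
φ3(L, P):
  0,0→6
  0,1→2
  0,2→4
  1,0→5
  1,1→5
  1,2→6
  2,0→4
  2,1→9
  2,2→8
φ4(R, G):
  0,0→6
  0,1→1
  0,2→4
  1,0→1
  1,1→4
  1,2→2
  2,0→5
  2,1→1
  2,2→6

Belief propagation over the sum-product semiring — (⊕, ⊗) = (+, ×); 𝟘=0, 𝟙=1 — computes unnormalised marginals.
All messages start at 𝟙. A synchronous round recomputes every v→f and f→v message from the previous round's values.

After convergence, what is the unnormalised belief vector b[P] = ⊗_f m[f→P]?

init: all messages = 𝟙 over 3 values
r1 m[φ0→L] = [9, 11, 11]
r1 m[φ0→K] = [8, 11, 12]
r1 m[φ1→K] = [12, 18, 15]
r1 m[φ1→G] = [18, 19, 8]
r1 m[φ2→K] = [21, 17, 16]
r1 m[φ2→S] = [17, 19, 18]
r1 m[φ3→L] = [12, 16, 21]
r1 m[φ3→P] = [15, 16, 18]
r1 m[φ4→R] = [11, 7, 12]
r1 m[φ4→G] = [12, 6, 12]
r1 m[L→φ0] = [1, 1, 1]
r1 m[L→φ3] = [1, 1, 1]
r1 m[K→φ0] = [1, 1, 1]
r1 m[K→φ1] = [1, 1, 1]
r1 m[K→φ2] = [1, 1, 1]
r1 m[P→φ3] = [1, 1, 1]
r1 m[R→φ4] = [1, 1, 1]
r1 m[G→φ1] = [1, 1, 1]
r1 m[G→φ4] = [1, 1, 1]
r1 m[S→φ2] = [1, 1, 1]
r2 m[φ0→L] = [9, 11, 11]
r2 m[φ0→K] = [8, 11, 12]
r2 m[φ1→K] = [12, 18, 15]
r2 m[φ1→G] = [18, 19, 8]
r2 m[φ2→K] = [21, 17, 16]
r2 m[φ2→S] = [17, 19, 18]
r2 m[φ3→L] = [12, 16, 21]
r2 m[φ3→P] = [15, 16, 18]
r2 m[φ4→R] = [11, 7, 12]
r2 m[φ4→G] = [12, 6, 12]
r2 m[L→φ0] = [12, 16, 21]
r2 m[L→φ3] = [9, 11, 11]
r2 m[K→φ0] = [252, 306, 240]
r2 m[K→φ1] = [168, 187, 192]
r2 m[K→φ2] = [96, 198, 180]
r2 m[P→φ3] = [1, 1, 1]
r2 m[R→φ4] = [1, 1, 1]
r2 m[G→φ1] = [12, 6, 12]
r2 m[G→φ4] = [18, 19, 8]
r2 m[S→φ2] = [1, 1, 1]
r3 m[φ0→L] = [2460, 3018, 2784]
r3 m[φ0→K] = [121, 170, 224]
r3 m[φ1→K] = [114, 186, 126]
r3 m[φ1→G] = [3277, 3503, 1482]
r3 m[φ2→K] = [21, 17, 16]
r3 m[φ2→S] = [2580, 2940, 2742]
r3 m[φ3→L] = [12, 16, 21]
r3 m[φ3→P] = [153, 172, 190]
r3 m[φ4→R] = [159, 110, 157]
r3 m[φ4→G] = [12, 6, 12]
r3 m[L→φ0] = [12, 16, 21]
r3 m[L→φ3] = [9, 11, 11]
r3 m[K→φ0] = [252, 306, 240]
r3 m[K→φ1] = [168, 187, 192]
r3 m[K→φ2] = [96, 198, 180]
r3 m[P→φ3] = [1, 1, 1]
r3 m[R→φ4] = [1, 1, 1]
r3 m[G→φ1] = [12, 6, 12]
r3 m[G→φ4] = [18, 19, 8]
r3 m[S→φ2] = [1, 1, 1]
r4 m[φ0→L] = [2460, 3018, 2784]
r4 m[φ0→K] = [121, 170, 224]
r4 m[φ1→K] = [114, 186, 126]
r4 m[φ1→G] = [3277, 3503, 1482]
r4 m[φ2→K] = [21, 17, 16]
r4 m[φ2→S] = [2580, 2940, 2742]
r4 m[φ3→L] = [12, 16, 21]
r4 m[φ3→P] = [153, 172, 190]
r4 m[φ4→R] = [159, 110, 157]
r4 m[φ4→G] = [12, 6, 12]
r4 m[L→φ0] = [12, 16, 21]
r4 m[L→φ3] = [2460, 3018, 2784]
r4 m[K→φ0] = [2394, 3162, 2016]
r4 m[K→φ1] = [2541, 2890, 3584]
r4 m[K→φ2] = [13794, 31620, 28224]
r4 m[P→φ3] = [1, 1, 1]
r4 m[R→φ4] = [1, 1, 1]
r4 m[G→φ1] = [12, 6, 12]
r4 m[G→φ4] = [3277, 3503, 1482]
r4 m[S→φ2] = [1, 1, 1]
r5 m[φ0→L] = [23862, 29418, 24846]
r5 m[φ0→K] = [121, 170, 224]
r5 m[φ1→K] = [114, 186, 126]
r5 m[φ1→G] = [53396, 59411, 23465]
r5 m[φ2→K] = [21, 17, 16]
r5 m[φ2→S] = [399174, 455622, 424002]
r5 m[φ3→L] = [12, 16, 21]
r5 m[φ3→P] = [40986, 45066, 50220]
r5 m[φ4→R] = [29093, 20253, 28780]
r5 m[φ4→G] = [12, 6, 12]
r5 m[L→φ0] = [12, 16, 21]
r5 m[L→φ3] = [2460, 3018, 2784]
r5 m[K→φ0] = [2394, 3162, 2016]
r5 m[K→φ1] = [2541, 2890, 3584]
r5 m[K→φ2] = [13794, 31620, 28224]
r5 m[P→φ3] = [1, 1, 1]
r5 m[R→φ4] = [1, 1, 1]
r5 m[G→φ1] = [12, 6, 12]
r5 m[G→φ4] = [3277, 3503, 1482]
r5 m[S→φ2] = [1, 1, 1]
r6 m[φ0→L] = [23862, 29418, 24846]
r6 m[φ0→K] = [121, 170, 224]
r6 m[φ1→K] = [114, 186, 126]
r6 m[φ1→G] = [53396, 59411, 23465]
r6 m[φ2→K] = [21, 17, 16]
r6 m[φ2→S] = [399174, 455622, 424002]
r6 m[φ3→L] = [12, 16, 21]
r6 m[φ3→P] = [40986, 45066, 50220]
r6 m[φ4→R] = [29093, 20253, 28780]
r6 m[φ4→G] = [12, 6, 12]
r6 m[L→φ0] = [12, 16, 21]
r6 m[L→φ3] = [23862, 29418, 24846]
r6 m[K→φ0] = [2394, 3162, 2016]
r6 m[K→φ1] = [2541, 2890, 3584]
r6 m[K→φ2] = [13794, 31620, 28224]
r6 m[P→φ3] = [1, 1, 1]
r6 m[R→φ4] = [1, 1, 1]
r6 m[G→φ1] = [12, 6, 12]
r6 m[G→φ4] = [53396, 59411, 23465]
r6 m[S→φ2] = [1, 1, 1]
r7 m[φ0→L] = [23862, 29418, 24846]
r7 m[φ0→K] = [121, 170, 224]
r7 m[φ1→K] = [114, 186, 126]
r7 m[φ1→G] = [53396, 59411, 23465]
r7 m[φ2→K] = [21, 17, 16]
r7 m[φ2→S] = [399174, 455622, 424002]
r7 m[φ3→L] = [12, 16, 21]
r7 m[φ3→P] = [389646, 418428, 470724]
r7 m[φ4→R] = [473647, 337970, 467181]
r7 m[φ4→G] = [12, 6, 12]
r7 m[L→φ0] = [12, 16, 21]
r7 m[L→φ3] = [23862, 29418, 24846]
r7 m[K→φ0] = [2394, 3162, 2016]
r7 m[K→φ1] = [2541, 2890, 3584]
r7 m[K→φ2] = [13794, 31620, 28224]
r7 m[P→φ3] = [1, 1, 1]
r7 m[R→φ4] = [1, 1, 1]
r7 m[G→φ1] = [12, 6, 12]
r7 m[G→φ4] = [53396, 59411, 23465]
r7 m[S→φ2] = [1, 1, 1]
r8 m[φ0→L] = [23862, 29418, 24846]
r8 m[φ0→K] = [121, 170, 224]
r8 m[φ1→K] = [114, 186, 126]
r8 m[φ1→G] = [53396, 59411, 23465]
r8 m[φ2→K] = [21, 17, 16]
r8 m[φ2→S] = [399174, 455622, 424002]
r8 m[φ3→L] = [12, 16, 21]
r8 m[φ3→P] = [389646, 418428, 470724]
r8 m[φ4→R] = [473647, 337970, 467181]
r8 m[φ4→G] = [12, 6, 12]
r8 m[L→φ0] = [12, 16, 21]
r8 m[L→φ3] = [23862, 29418, 24846]
r8 m[K→φ0] = [2394, 3162, 2016]
r8 m[K→φ1] = [2541, 2890, 3584]
r8 m[K→φ2] = [13794, 31620, 28224]
r8 m[P→φ3] = [1, 1, 1]
r8 m[R→φ4] = [1, 1, 1]
r8 m[G→φ1] = [12, 6, 12]
r8 m[G→φ4] = [53396, 59411, 23465]
r8 m[S→φ2] = [1, 1, 1]
fixed point reached at round 8
b[P] = ⊗ incoming = [389646, 418428, 470724]

b[P] = [389646, 418428, 470724]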